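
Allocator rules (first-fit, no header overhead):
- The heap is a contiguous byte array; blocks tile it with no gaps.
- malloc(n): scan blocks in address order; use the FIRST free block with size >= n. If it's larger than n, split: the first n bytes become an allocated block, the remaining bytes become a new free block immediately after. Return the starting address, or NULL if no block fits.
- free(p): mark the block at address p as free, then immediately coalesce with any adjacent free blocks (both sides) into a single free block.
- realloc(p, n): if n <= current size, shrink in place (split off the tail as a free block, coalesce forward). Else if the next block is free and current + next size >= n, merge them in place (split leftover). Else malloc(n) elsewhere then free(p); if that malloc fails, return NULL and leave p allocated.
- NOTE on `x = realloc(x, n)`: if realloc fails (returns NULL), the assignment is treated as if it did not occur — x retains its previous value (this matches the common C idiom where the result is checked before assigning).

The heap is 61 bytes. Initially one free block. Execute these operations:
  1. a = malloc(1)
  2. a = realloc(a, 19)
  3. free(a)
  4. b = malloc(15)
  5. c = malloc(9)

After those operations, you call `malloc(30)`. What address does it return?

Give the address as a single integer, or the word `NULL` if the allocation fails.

Op 1: a = malloc(1) -> a = 0; heap: [0-0 ALLOC][1-60 FREE]
Op 2: a = realloc(a, 19) -> a = 0; heap: [0-18 ALLOC][19-60 FREE]
Op 3: free(a) -> (freed a); heap: [0-60 FREE]
Op 4: b = malloc(15) -> b = 0; heap: [0-14 ALLOC][15-60 FREE]
Op 5: c = malloc(9) -> c = 15; heap: [0-14 ALLOC][15-23 ALLOC][24-60 FREE]
malloc(30): first-fit scan over [0-14 ALLOC][15-23 ALLOC][24-60 FREE] -> 24

Answer: 24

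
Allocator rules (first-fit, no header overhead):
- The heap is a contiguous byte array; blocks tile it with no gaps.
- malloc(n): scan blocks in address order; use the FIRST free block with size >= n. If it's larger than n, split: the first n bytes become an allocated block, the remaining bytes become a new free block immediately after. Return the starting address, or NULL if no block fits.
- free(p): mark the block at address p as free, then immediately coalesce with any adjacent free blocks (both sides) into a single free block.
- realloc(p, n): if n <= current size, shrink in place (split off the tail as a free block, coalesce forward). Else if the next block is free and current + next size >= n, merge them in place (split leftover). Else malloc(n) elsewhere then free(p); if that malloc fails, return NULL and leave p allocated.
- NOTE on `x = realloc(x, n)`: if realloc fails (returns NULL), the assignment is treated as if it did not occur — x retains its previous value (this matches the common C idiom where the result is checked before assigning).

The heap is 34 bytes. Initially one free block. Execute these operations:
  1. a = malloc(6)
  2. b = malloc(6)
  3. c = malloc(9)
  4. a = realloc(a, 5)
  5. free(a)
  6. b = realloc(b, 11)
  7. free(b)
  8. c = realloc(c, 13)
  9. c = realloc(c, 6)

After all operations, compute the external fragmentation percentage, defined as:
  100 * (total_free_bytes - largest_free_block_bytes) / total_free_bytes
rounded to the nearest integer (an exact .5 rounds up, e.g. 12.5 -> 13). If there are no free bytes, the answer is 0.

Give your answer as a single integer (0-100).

Op 1: a = malloc(6) -> a = 0; heap: [0-5 ALLOC][6-33 FREE]
Op 2: b = malloc(6) -> b = 6; heap: [0-5 ALLOC][6-11 ALLOC][12-33 FREE]
Op 3: c = malloc(9) -> c = 12; heap: [0-5 ALLOC][6-11 ALLOC][12-20 ALLOC][21-33 FREE]
Op 4: a = realloc(a, 5) -> a = 0; heap: [0-4 ALLOC][5-5 FREE][6-11 ALLOC][12-20 ALLOC][21-33 FREE]
Op 5: free(a) -> (freed a); heap: [0-5 FREE][6-11 ALLOC][12-20 ALLOC][21-33 FREE]
Op 6: b = realloc(b, 11) -> b = 21; heap: [0-11 FREE][12-20 ALLOC][21-31 ALLOC][32-33 FREE]
Op 7: free(b) -> (freed b); heap: [0-11 FREE][12-20 ALLOC][21-33 FREE]
Op 8: c = realloc(c, 13) -> c = 12; heap: [0-11 FREE][12-24 ALLOC][25-33 FREE]
Op 9: c = realloc(c, 6) -> c = 12; heap: [0-11 FREE][12-17 ALLOC][18-33 FREE]
Free blocks: [12 16] total_free=28 largest=16 -> 100*(28-16)/28 = 1200/28 ≈ 42.857 -> rounds to 43

Answer: 43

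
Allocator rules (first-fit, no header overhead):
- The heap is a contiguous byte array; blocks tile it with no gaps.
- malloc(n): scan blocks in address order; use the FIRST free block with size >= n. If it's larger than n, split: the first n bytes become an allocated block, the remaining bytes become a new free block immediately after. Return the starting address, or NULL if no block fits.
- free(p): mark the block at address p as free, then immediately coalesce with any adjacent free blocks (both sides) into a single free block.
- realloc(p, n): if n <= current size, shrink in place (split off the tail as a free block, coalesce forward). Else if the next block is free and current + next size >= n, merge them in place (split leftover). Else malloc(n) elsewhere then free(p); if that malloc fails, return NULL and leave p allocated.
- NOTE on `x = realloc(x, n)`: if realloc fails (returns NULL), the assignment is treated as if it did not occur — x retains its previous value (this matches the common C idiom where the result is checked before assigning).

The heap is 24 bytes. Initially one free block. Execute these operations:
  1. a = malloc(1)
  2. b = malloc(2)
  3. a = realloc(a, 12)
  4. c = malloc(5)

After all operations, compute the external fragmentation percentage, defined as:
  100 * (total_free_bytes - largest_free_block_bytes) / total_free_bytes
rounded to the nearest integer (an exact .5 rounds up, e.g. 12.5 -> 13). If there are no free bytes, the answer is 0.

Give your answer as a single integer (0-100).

Answer: 20

Derivation:
Op 1: a = malloc(1) -> a = 0; heap: [0-0 ALLOC][1-23 FREE]
Op 2: b = malloc(2) -> b = 1; heap: [0-0 ALLOC][1-2 ALLOC][3-23 FREE]
Op 3: a = realloc(a, 12) -> a = 3; heap: [0-0 FREE][1-2 ALLOC][3-14 ALLOC][15-23 FREE]
Op 4: c = malloc(5) -> c = 15; heap: [0-0 FREE][1-2 ALLOC][3-14 ALLOC][15-19 ALLOC][20-23 FREE]
Free blocks: [1 4] total_free=5 largest=4 -> 100*(5-4)/5 = 100/5 = 20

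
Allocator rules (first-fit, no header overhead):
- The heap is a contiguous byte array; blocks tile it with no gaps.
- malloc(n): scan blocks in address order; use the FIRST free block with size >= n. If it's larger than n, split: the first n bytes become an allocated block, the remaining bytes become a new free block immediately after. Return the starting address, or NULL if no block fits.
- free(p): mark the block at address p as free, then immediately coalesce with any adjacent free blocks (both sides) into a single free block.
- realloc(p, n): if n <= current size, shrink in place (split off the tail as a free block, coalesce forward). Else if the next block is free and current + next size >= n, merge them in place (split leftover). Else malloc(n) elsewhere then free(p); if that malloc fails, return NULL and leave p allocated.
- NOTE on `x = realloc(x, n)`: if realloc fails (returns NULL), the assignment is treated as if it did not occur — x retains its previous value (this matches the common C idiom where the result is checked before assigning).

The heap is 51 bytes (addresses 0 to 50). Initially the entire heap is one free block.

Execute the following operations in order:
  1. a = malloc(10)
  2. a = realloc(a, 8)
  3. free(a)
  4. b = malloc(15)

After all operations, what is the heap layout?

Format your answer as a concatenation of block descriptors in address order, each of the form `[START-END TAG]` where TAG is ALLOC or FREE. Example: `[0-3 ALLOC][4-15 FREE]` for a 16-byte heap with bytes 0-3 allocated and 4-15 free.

Op 1: a = malloc(10) -> a = 0; heap: [0-9 ALLOC][10-50 FREE]
Op 2: a = realloc(a, 8) -> a = 0; heap: [0-7 ALLOC][8-50 FREE]
Op 3: free(a) -> (freed a); heap: [0-50 FREE]
Op 4: b = malloc(15) -> b = 0; heap: [0-14 ALLOC][15-50 FREE]

Answer: [0-14 ALLOC][15-50 FREE]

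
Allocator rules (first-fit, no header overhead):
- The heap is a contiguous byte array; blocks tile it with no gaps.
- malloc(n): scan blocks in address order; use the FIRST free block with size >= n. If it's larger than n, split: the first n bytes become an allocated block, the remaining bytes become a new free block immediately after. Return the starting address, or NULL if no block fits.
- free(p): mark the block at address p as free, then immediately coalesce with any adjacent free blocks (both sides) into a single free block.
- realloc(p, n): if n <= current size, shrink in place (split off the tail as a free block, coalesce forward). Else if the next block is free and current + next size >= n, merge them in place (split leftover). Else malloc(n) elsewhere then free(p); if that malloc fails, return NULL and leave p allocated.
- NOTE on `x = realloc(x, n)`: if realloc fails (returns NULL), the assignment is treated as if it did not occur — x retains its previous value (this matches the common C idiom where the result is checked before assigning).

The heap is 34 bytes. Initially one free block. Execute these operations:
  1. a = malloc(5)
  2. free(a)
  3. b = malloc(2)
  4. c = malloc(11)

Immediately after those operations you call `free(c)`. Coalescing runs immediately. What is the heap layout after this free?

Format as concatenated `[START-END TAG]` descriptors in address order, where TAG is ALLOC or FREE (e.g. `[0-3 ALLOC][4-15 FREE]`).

Op 1: a = malloc(5) -> a = 0; heap: [0-4 ALLOC][5-33 FREE]
Op 2: free(a) -> (freed a); heap: [0-33 FREE]
Op 3: b = malloc(2) -> b = 0; heap: [0-1 ALLOC][2-33 FREE]
Op 4: c = malloc(11) -> c = 2; heap: [0-1 ALLOC][2-12 ALLOC][13-33 FREE]
free(c): c = 2 -> block [2-12 ALLOC]; mark free, coalesce with adjacent free neighbors -> [0-1 ALLOC][2-33 FREE]

Answer: [0-1 ALLOC][2-33 FREE]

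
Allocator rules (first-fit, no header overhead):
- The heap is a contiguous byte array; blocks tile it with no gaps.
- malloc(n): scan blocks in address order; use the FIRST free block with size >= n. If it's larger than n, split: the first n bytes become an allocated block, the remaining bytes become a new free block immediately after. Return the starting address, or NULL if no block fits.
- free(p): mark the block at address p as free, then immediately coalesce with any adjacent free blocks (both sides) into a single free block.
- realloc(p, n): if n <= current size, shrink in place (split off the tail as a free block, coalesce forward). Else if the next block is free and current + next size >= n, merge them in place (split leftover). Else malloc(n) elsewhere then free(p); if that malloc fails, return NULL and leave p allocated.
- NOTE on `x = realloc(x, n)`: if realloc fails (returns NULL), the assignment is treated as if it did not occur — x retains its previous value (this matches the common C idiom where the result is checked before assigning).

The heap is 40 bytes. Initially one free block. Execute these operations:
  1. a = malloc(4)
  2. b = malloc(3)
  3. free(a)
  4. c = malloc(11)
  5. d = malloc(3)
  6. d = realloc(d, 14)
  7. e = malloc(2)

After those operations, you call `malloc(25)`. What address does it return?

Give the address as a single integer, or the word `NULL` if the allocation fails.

Op 1: a = malloc(4) -> a = 0; heap: [0-3 ALLOC][4-39 FREE]
Op 2: b = malloc(3) -> b = 4; heap: [0-3 ALLOC][4-6 ALLOC][7-39 FREE]
Op 3: free(a) -> (freed a); heap: [0-3 FREE][4-6 ALLOC][7-39 FREE]
Op 4: c = malloc(11) -> c = 7; heap: [0-3 FREE][4-6 ALLOC][7-17 ALLOC][18-39 FREE]
Op 5: d = malloc(3) -> d = 0; heap: [0-2 ALLOC][3-3 FREE][4-6 ALLOC][7-17 ALLOC][18-39 FREE]
Op 6: d = realloc(d, 14) -> d = 18; heap: [0-3 FREE][4-6 ALLOC][7-17 ALLOC][18-31 ALLOC][32-39 FREE]
Op 7: e = malloc(2) -> e = 0; heap: [0-1 ALLOC][2-3 FREE][4-6 ALLOC][7-17 ALLOC][18-31 ALLOC][32-39 FREE]
malloc(25): first-fit scan over [0-1 ALLOC][2-3 FREE][4-6 ALLOC][7-17 ALLOC][18-31 ALLOC][32-39 FREE] -> NULL

Answer: NULL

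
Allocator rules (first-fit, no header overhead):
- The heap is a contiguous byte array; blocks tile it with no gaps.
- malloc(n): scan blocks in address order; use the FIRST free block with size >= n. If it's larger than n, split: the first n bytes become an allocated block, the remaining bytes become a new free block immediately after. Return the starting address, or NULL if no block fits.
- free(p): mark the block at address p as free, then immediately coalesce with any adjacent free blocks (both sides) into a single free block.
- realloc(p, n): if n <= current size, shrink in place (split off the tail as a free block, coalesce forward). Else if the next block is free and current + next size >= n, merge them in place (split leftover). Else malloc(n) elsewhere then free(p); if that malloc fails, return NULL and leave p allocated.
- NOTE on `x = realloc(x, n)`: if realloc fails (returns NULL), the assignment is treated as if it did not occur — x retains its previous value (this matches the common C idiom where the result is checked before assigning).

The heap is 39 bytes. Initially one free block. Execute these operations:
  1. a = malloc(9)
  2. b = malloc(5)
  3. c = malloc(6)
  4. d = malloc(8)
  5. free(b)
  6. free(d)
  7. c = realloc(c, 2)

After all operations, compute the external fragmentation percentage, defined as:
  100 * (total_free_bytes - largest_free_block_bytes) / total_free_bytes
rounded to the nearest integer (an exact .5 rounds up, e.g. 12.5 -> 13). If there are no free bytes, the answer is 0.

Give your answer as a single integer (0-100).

Op 1: a = malloc(9) -> a = 0; heap: [0-8 ALLOC][9-38 FREE]
Op 2: b = malloc(5) -> b = 9; heap: [0-8 ALLOC][9-13 ALLOC][14-38 FREE]
Op 3: c = malloc(6) -> c = 14; heap: [0-8 ALLOC][9-13 ALLOC][14-19 ALLOC][20-38 FREE]
Op 4: d = malloc(8) -> d = 20; heap: [0-8 ALLOC][9-13 ALLOC][14-19 ALLOC][20-27 ALLOC][28-38 FREE]
Op 5: free(b) -> (freed b); heap: [0-8 ALLOC][9-13 FREE][14-19 ALLOC][20-27 ALLOC][28-38 FREE]
Op 6: free(d) -> (freed d); heap: [0-8 ALLOC][9-13 FREE][14-19 ALLOC][20-38 FREE]
Op 7: c = realloc(c, 2) -> c = 14; heap: [0-8 ALLOC][9-13 FREE][14-15 ALLOC][16-38 FREE]
Free blocks: [5 23] total_free=28 largest=23 -> 100*(28-23)/28 = 500/28 ≈ 17.857 -> rounds to 18

Answer: 18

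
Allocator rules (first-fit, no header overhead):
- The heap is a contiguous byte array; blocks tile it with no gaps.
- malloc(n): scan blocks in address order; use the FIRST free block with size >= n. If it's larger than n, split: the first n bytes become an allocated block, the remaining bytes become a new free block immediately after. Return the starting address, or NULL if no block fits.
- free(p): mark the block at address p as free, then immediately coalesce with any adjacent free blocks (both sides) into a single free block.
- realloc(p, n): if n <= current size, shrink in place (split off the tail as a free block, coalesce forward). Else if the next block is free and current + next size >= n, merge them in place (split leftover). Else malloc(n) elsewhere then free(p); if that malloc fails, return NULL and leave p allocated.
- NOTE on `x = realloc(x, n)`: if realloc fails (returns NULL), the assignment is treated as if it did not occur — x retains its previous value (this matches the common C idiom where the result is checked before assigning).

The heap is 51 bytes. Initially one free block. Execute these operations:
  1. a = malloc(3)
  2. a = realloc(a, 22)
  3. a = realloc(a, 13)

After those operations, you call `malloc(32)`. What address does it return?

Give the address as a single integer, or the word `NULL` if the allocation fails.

Answer: 13

Derivation:
Op 1: a = malloc(3) -> a = 0; heap: [0-2 ALLOC][3-50 FREE]
Op 2: a = realloc(a, 22) -> a = 0; heap: [0-21 ALLOC][22-50 FREE]
Op 3: a = realloc(a, 13) -> a = 0; heap: [0-12 ALLOC][13-50 FREE]
malloc(32): first-fit scan over [0-12 ALLOC][13-50 FREE] -> 13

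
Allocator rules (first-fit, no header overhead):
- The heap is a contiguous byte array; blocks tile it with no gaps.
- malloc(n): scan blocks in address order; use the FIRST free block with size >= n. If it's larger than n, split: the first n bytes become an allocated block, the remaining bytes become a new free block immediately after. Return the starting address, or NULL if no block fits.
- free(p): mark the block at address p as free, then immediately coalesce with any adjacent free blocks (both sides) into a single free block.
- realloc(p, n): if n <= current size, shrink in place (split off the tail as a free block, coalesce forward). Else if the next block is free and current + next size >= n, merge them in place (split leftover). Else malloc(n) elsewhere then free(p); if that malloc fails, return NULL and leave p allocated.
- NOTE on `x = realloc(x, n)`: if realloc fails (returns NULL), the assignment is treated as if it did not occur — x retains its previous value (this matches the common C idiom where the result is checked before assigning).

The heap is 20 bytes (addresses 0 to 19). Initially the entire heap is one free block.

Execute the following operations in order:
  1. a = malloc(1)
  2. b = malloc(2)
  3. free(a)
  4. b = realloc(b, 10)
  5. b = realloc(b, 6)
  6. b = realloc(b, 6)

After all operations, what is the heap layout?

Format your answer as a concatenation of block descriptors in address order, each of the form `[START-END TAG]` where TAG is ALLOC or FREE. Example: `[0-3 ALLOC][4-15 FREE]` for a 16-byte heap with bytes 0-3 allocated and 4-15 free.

Answer: [0-0 FREE][1-6 ALLOC][7-19 FREE]

Derivation:
Op 1: a = malloc(1) -> a = 0; heap: [0-0 ALLOC][1-19 FREE]
Op 2: b = malloc(2) -> b = 1; heap: [0-0 ALLOC][1-2 ALLOC][3-19 FREE]
Op 3: free(a) -> (freed a); heap: [0-0 FREE][1-2 ALLOC][3-19 FREE]
Op 4: b = realloc(b, 10) -> b = 1; heap: [0-0 FREE][1-10 ALLOC][11-19 FREE]
Op 5: b = realloc(b, 6) -> b = 1; heap: [0-0 FREE][1-6 ALLOC][7-19 FREE]
Op 6: b = realloc(b, 6) -> b = 1; heap: [0-0 FREE][1-6 ALLOC][7-19 FREE]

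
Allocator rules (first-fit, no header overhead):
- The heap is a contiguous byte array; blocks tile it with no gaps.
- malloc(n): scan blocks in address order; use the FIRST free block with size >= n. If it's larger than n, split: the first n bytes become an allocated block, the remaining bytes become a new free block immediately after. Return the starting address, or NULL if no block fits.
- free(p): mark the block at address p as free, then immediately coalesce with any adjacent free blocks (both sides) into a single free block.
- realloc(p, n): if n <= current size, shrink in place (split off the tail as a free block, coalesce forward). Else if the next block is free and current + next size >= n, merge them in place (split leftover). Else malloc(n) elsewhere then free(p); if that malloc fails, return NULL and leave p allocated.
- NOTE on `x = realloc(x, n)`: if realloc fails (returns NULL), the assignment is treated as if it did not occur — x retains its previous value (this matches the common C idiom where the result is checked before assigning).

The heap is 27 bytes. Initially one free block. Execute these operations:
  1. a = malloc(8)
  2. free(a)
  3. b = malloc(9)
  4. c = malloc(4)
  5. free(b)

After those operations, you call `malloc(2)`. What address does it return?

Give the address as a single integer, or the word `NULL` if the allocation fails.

Op 1: a = malloc(8) -> a = 0; heap: [0-7 ALLOC][8-26 FREE]
Op 2: free(a) -> (freed a); heap: [0-26 FREE]
Op 3: b = malloc(9) -> b = 0; heap: [0-8 ALLOC][9-26 FREE]
Op 4: c = malloc(4) -> c = 9; heap: [0-8 ALLOC][9-12 ALLOC][13-26 FREE]
Op 5: free(b) -> (freed b); heap: [0-8 FREE][9-12 ALLOC][13-26 FREE]
malloc(2): first-fit scan over [0-8 FREE][9-12 ALLOC][13-26 FREE] -> 0

Answer: 0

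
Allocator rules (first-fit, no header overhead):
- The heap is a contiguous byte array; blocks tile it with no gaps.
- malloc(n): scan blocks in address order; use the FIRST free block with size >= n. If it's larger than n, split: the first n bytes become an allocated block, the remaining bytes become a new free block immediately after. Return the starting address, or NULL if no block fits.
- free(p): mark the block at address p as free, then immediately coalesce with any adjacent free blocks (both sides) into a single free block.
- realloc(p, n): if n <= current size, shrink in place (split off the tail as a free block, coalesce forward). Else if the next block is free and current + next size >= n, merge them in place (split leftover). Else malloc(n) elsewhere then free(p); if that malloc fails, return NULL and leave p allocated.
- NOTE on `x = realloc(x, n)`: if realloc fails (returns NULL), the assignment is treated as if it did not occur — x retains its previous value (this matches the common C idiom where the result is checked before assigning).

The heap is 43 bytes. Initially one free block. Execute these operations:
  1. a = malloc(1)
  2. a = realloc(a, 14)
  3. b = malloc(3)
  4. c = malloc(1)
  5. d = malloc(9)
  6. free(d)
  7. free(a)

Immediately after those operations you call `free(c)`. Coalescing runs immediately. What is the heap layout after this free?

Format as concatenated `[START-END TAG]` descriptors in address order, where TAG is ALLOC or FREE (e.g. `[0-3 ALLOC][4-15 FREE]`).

Answer: [0-13 FREE][14-16 ALLOC][17-42 FREE]

Derivation:
Op 1: a = malloc(1) -> a = 0; heap: [0-0 ALLOC][1-42 FREE]
Op 2: a = realloc(a, 14) -> a = 0; heap: [0-13 ALLOC][14-42 FREE]
Op 3: b = malloc(3) -> b = 14; heap: [0-13 ALLOC][14-16 ALLOC][17-42 FREE]
Op 4: c = malloc(1) -> c = 17; heap: [0-13 ALLOC][14-16 ALLOC][17-17 ALLOC][18-42 FREE]
Op 5: d = malloc(9) -> d = 18; heap: [0-13 ALLOC][14-16 ALLOC][17-17 ALLOC][18-26 ALLOC][27-42 FREE]
Op 6: free(d) -> (freed d); heap: [0-13 ALLOC][14-16 ALLOC][17-17 ALLOC][18-42 FREE]
Op 7: free(a) -> (freed a); heap: [0-13 FREE][14-16 ALLOC][17-17 ALLOC][18-42 FREE]
free(c): c = 17 -> block [17-17 ALLOC]; mark free, coalesce with adjacent free neighbors -> [0-13 FREE][14-16 ALLOC][17-42 FREE]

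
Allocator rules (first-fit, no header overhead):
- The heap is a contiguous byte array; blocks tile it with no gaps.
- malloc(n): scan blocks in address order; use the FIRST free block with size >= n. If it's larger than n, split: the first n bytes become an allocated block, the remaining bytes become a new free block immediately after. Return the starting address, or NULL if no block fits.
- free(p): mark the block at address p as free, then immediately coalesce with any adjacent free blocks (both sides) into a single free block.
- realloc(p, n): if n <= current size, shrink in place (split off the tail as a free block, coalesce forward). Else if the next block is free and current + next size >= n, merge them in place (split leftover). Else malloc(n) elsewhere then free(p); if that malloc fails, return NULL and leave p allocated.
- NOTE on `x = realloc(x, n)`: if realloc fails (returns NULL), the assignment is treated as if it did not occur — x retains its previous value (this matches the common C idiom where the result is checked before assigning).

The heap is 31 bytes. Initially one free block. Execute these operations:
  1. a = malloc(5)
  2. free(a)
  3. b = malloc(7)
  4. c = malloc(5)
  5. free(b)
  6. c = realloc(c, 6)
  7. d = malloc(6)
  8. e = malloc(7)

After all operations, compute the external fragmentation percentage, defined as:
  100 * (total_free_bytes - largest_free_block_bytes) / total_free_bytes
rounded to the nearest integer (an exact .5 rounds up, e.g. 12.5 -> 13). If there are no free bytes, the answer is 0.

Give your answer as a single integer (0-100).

Op 1: a = malloc(5) -> a = 0; heap: [0-4 ALLOC][5-30 FREE]
Op 2: free(a) -> (freed a); heap: [0-30 FREE]
Op 3: b = malloc(7) -> b = 0; heap: [0-6 ALLOC][7-30 FREE]
Op 4: c = malloc(5) -> c = 7; heap: [0-6 ALLOC][7-11 ALLOC][12-30 FREE]
Op 5: free(b) -> (freed b); heap: [0-6 FREE][7-11 ALLOC][12-30 FREE]
Op 6: c = realloc(c, 6) -> c = 7; heap: [0-6 FREE][7-12 ALLOC][13-30 FREE]
Op 7: d = malloc(6) -> d = 0; heap: [0-5 ALLOC][6-6 FREE][7-12 ALLOC][13-30 FREE]
Op 8: e = malloc(7) -> e = 13; heap: [0-5 ALLOC][6-6 FREE][7-12 ALLOC][13-19 ALLOC][20-30 FREE]
Free blocks: [1 11] total_free=12 largest=11 -> 100*(12-11)/12 = 100/12 ≈ 8.333 -> rounds to 8

Answer: 8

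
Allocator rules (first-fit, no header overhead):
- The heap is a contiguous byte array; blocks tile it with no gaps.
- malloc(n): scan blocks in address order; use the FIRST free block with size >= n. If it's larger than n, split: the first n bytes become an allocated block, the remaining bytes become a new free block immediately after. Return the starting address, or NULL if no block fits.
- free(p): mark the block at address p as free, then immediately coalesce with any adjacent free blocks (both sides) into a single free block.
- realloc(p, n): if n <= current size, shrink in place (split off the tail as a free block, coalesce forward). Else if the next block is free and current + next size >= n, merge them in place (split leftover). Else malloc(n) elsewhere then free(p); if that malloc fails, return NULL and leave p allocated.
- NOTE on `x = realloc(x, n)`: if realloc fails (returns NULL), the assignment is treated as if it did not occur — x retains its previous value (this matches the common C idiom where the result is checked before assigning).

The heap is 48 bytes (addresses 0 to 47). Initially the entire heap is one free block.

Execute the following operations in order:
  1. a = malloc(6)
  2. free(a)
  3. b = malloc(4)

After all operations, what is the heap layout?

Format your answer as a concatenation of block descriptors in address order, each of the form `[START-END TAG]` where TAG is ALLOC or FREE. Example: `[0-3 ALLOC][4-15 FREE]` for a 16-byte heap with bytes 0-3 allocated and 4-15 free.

Op 1: a = malloc(6) -> a = 0; heap: [0-5 ALLOC][6-47 FREE]
Op 2: free(a) -> (freed a); heap: [0-47 FREE]
Op 3: b = malloc(4) -> b = 0; heap: [0-3 ALLOC][4-47 FREE]

Answer: [0-3 ALLOC][4-47 FREE]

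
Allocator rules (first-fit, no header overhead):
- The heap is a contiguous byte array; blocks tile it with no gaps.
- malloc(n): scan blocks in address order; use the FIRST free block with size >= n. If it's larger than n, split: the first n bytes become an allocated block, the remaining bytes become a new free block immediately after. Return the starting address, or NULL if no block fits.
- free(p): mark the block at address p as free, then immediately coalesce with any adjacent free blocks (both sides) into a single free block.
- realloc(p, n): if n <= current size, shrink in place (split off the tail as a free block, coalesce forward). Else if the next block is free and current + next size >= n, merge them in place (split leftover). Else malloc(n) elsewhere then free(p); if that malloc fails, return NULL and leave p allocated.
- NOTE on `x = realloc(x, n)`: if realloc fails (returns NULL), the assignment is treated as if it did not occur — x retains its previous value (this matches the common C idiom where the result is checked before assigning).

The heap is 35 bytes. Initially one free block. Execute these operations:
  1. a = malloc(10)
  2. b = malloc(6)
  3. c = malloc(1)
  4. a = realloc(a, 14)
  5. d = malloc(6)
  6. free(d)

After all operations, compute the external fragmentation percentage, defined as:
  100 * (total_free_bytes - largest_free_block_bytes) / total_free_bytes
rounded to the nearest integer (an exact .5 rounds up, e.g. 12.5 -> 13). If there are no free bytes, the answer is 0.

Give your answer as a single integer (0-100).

Answer: 29

Derivation:
Op 1: a = malloc(10) -> a = 0; heap: [0-9 ALLOC][10-34 FREE]
Op 2: b = malloc(6) -> b = 10; heap: [0-9 ALLOC][10-15 ALLOC][16-34 FREE]
Op 3: c = malloc(1) -> c = 16; heap: [0-9 ALLOC][10-15 ALLOC][16-16 ALLOC][17-34 FREE]
Op 4: a = realloc(a, 14) -> a = 17; heap: [0-9 FREE][10-15 ALLOC][16-16 ALLOC][17-30 ALLOC][31-34 FREE]
Op 5: d = malloc(6) -> d = 0; heap: [0-5 ALLOC][6-9 FREE][10-15 ALLOC][16-16 ALLOC][17-30 ALLOC][31-34 FREE]
Op 6: free(d) -> (freed d); heap: [0-9 FREE][10-15 ALLOC][16-16 ALLOC][17-30 ALLOC][31-34 FREE]
Free blocks: [10 4] total_free=14 largest=10 -> 100*(14-10)/14 = 400/14 ≈ 28.571 -> rounds to 29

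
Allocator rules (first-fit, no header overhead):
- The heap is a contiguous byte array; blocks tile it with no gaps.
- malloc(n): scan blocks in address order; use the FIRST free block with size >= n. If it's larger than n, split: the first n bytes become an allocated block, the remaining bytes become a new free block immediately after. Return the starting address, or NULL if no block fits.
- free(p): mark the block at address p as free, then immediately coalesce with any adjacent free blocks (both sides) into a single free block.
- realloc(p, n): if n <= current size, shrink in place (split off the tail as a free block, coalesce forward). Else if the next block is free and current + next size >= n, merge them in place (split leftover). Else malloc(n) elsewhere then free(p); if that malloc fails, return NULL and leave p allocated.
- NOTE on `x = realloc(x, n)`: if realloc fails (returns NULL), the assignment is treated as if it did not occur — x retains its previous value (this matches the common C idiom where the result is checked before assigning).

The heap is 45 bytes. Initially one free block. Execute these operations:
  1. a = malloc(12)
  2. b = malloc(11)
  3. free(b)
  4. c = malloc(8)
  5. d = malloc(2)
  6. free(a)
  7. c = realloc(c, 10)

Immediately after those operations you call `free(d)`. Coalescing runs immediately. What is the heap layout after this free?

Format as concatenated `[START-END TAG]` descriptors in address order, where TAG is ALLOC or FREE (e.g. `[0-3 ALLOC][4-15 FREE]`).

Answer: [0-9 ALLOC][10-44 FREE]

Derivation:
Op 1: a = malloc(12) -> a = 0; heap: [0-11 ALLOC][12-44 FREE]
Op 2: b = malloc(11) -> b = 12; heap: [0-11 ALLOC][12-22 ALLOC][23-44 FREE]
Op 3: free(b) -> (freed b); heap: [0-11 ALLOC][12-44 FREE]
Op 4: c = malloc(8) -> c = 12; heap: [0-11 ALLOC][12-19 ALLOC][20-44 FREE]
Op 5: d = malloc(2) -> d = 20; heap: [0-11 ALLOC][12-19 ALLOC][20-21 ALLOC][22-44 FREE]
Op 6: free(a) -> (freed a); heap: [0-11 FREE][12-19 ALLOC][20-21 ALLOC][22-44 FREE]
Op 7: c = realloc(c, 10) -> c = 0; heap: [0-9 ALLOC][10-19 FREE][20-21 ALLOC][22-44 FREE]
free(d): d = 20 -> block [20-21 ALLOC]; mark free, coalesce with adjacent free neighbors -> [0-9 ALLOC][10-44 FREE]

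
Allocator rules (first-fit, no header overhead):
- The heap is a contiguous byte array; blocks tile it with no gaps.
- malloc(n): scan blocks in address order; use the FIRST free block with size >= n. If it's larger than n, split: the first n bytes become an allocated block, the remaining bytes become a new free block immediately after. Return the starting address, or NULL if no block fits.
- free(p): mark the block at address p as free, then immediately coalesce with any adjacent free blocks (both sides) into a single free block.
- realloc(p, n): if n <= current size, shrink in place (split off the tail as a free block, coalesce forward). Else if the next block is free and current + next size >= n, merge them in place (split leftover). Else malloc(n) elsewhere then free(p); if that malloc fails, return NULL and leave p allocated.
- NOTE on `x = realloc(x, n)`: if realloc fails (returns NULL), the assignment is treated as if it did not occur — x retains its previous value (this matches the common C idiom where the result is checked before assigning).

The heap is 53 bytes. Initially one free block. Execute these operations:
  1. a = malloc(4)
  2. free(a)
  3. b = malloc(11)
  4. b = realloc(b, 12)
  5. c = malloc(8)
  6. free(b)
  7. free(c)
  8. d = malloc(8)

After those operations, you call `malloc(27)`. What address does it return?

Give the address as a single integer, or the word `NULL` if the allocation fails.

Answer: 8

Derivation:
Op 1: a = malloc(4) -> a = 0; heap: [0-3 ALLOC][4-52 FREE]
Op 2: free(a) -> (freed a); heap: [0-52 FREE]
Op 3: b = malloc(11) -> b = 0; heap: [0-10 ALLOC][11-52 FREE]
Op 4: b = realloc(b, 12) -> b = 0; heap: [0-11 ALLOC][12-52 FREE]
Op 5: c = malloc(8) -> c = 12; heap: [0-11 ALLOC][12-19 ALLOC][20-52 FREE]
Op 6: free(b) -> (freed b); heap: [0-11 FREE][12-19 ALLOC][20-52 FREE]
Op 7: free(c) -> (freed c); heap: [0-52 FREE]
Op 8: d = malloc(8) -> d = 0; heap: [0-7 ALLOC][8-52 FREE]
malloc(27): first-fit scan over [0-7 ALLOC][8-52 FREE] -> 8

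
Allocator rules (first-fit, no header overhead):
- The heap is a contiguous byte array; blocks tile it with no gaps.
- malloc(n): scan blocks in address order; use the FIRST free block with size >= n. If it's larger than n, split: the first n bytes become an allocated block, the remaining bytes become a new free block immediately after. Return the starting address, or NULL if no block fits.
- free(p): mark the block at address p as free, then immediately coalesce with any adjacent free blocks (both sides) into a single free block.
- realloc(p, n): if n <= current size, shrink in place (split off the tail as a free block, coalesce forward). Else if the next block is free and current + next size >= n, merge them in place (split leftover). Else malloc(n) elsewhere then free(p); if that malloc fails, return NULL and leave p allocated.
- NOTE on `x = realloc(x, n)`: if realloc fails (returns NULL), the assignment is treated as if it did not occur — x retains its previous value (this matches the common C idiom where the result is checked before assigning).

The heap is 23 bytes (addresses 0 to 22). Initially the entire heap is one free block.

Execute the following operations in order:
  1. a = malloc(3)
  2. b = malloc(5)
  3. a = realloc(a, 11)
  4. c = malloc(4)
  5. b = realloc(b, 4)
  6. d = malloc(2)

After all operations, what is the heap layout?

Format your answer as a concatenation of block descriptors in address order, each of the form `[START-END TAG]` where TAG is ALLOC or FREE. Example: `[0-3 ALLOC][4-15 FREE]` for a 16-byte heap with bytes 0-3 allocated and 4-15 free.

Answer: [0-1 ALLOC][2-2 FREE][3-6 ALLOC][7-7 FREE][8-18 ALLOC][19-22 ALLOC]

Derivation:
Op 1: a = malloc(3) -> a = 0; heap: [0-2 ALLOC][3-22 FREE]
Op 2: b = malloc(5) -> b = 3; heap: [0-2 ALLOC][3-7 ALLOC][8-22 FREE]
Op 3: a = realloc(a, 11) -> a = 8; heap: [0-2 FREE][3-7 ALLOC][8-18 ALLOC][19-22 FREE]
Op 4: c = malloc(4) -> c = 19; heap: [0-2 FREE][3-7 ALLOC][8-18 ALLOC][19-22 ALLOC]
Op 5: b = realloc(b, 4) -> b = 3; heap: [0-2 FREE][3-6 ALLOC][7-7 FREE][8-18 ALLOC][19-22 ALLOC]
Op 6: d = malloc(2) -> d = 0; heap: [0-1 ALLOC][2-2 FREE][3-6 ALLOC][7-7 FREE][8-18 ALLOC][19-22 ALLOC]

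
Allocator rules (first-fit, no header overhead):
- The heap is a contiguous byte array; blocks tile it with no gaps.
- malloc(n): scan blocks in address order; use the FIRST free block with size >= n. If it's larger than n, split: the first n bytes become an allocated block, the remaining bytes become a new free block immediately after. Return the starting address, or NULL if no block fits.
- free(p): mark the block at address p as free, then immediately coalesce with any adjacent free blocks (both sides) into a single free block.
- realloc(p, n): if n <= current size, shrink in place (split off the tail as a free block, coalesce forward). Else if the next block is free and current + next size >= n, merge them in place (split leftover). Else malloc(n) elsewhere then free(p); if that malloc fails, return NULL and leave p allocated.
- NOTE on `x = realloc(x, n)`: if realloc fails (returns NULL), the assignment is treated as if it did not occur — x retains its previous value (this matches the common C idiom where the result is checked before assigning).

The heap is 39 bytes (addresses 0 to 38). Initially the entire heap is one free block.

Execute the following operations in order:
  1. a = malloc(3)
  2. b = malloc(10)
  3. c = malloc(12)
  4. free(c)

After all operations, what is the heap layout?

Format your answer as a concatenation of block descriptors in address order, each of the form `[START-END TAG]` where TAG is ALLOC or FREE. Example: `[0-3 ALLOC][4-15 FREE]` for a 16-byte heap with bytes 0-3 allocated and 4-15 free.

Op 1: a = malloc(3) -> a = 0; heap: [0-2 ALLOC][3-38 FREE]
Op 2: b = malloc(10) -> b = 3; heap: [0-2 ALLOC][3-12 ALLOC][13-38 FREE]
Op 3: c = malloc(12) -> c = 13; heap: [0-2 ALLOC][3-12 ALLOC][13-24 ALLOC][25-38 FREE]
Op 4: free(c) -> (freed c); heap: [0-2 ALLOC][3-12 ALLOC][13-38 FREE]

Answer: [0-2 ALLOC][3-12 ALLOC][13-38 FREE]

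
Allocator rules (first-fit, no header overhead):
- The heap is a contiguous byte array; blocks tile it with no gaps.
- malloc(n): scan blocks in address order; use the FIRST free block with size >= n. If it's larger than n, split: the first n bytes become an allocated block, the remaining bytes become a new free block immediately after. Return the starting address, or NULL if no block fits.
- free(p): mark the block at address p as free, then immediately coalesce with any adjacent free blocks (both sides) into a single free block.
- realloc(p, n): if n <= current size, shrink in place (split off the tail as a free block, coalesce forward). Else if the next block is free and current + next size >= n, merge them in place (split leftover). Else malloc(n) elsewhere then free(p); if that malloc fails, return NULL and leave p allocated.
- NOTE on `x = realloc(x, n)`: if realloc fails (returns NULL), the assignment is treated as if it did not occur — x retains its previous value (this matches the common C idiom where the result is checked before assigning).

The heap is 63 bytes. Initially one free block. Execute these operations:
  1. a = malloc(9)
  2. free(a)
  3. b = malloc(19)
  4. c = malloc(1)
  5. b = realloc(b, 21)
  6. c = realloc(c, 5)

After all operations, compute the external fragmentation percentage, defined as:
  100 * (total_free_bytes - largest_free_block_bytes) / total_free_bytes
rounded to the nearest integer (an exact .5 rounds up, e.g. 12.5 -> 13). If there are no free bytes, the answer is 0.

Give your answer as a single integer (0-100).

Answer: 41

Derivation:
Op 1: a = malloc(9) -> a = 0; heap: [0-8 ALLOC][9-62 FREE]
Op 2: free(a) -> (freed a); heap: [0-62 FREE]
Op 3: b = malloc(19) -> b = 0; heap: [0-18 ALLOC][19-62 FREE]
Op 4: c = malloc(1) -> c = 19; heap: [0-18 ALLOC][19-19 ALLOC][20-62 FREE]
Op 5: b = realloc(b, 21) -> b = 20; heap: [0-18 FREE][19-19 ALLOC][20-40 ALLOC][41-62 FREE]
Op 6: c = realloc(c, 5) -> c = 0; heap: [0-4 ALLOC][5-19 FREE][20-40 ALLOC][41-62 FREE]
Free blocks: [15 22] total_free=37 largest=22 -> 100*(37-22)/37 = 1500/37 ≈ 40.541 -> rounds to 41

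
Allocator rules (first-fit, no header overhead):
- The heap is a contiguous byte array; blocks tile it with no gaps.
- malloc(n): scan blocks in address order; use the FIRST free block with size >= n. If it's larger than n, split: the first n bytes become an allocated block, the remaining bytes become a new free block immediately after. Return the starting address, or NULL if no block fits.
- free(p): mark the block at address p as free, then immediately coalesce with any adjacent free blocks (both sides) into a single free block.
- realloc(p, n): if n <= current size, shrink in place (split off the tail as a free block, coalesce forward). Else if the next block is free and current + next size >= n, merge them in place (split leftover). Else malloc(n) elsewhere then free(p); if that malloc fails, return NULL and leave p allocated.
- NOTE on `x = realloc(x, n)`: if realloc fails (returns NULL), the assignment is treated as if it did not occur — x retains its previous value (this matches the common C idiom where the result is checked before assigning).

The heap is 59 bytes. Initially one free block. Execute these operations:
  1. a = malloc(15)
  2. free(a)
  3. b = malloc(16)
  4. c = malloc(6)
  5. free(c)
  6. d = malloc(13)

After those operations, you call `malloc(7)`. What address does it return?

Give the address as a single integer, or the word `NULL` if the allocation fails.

Answer: 29

Derivation:
Op 1: a = malloc(15) -> a = 0; heap: [0-14 ALLOC][15-58 FREE]
Op 2: free(a) -> (freed a); heap: [0-58 FREE]
Op 3: b = malloc(16) -> b = 0; heap: [0-15 ALLOC][16-58 FREE]
Op 4: c = malloc(6) -> c = 16; heap: [0-15 ALLOC][16-21 ALLOC][22-58 FREE]
Op 5: free(c) -> (freed c); heap: [0-15 ALLOC][16-58 FREE]
Op 6: d = malloc(13) -> d = 16; heap: [0-15 ALLOC][16-28 ALLOC][29-58 FREE]
malloc(7): first-fit scan over [0-15 ALLOC][16-28 ALLOC][29-58 FREE] -> 29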